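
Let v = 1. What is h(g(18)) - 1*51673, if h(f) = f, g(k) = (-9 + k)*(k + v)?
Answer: -51502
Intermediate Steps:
g(k) = (1 + k)*(-9 + k) (g(k) = (-9 + k)*(k + 1) = (-9 + k)*(1 + k) = (1 + k)*(-9 + k))
h(g(18)) - 1*51673 = (-9 + 18**2 - 8*18) - 1*51673 = (-9 + 324 - 144) - 51673 = 171 - 51673 = -51502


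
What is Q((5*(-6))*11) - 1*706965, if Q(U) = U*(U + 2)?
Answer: -598725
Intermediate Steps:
Q(U) = U*(2 + U)
Q((5*(-6))*11) - 1*706965 = ((5*(-6))*11)*(2 + (5*(-6))*11) - 1*706965 = (-30*11)*(2 - 30*11) - 706965 = -330*(2 - 330) - 706965 = -330*(-328) - 706965 = 108240 - 706965 = -598725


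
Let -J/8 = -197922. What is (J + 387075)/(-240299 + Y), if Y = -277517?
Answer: -1970451/517816 ≈ -3.8053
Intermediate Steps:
J = 1583376 (J = -8*(-197922) = 1583376)
(J + 387075)/(-240299 + Y) = (1583376 + 387075)/(-240299 - 277517) = 1970451/(-517816) = 1970451*(-1/517816) = -1970451/517816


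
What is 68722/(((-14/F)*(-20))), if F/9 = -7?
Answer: -309249/20 ≈ -15462.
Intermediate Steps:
F = -63 (F = 9*(-7) = -63)
68722/(((-14/F)*(-20))) = 68722/(((-14/(-63))*(-20))) = 68722/((-1/63*(-14)*(-20))) = 68722/(((2/9)*(-20))) = 68722/(-40/9) = 68722*(-9/40) = -309249/20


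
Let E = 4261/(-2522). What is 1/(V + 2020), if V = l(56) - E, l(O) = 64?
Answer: 2522/5260109 ≈ 0.00047946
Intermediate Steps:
E = -4261/2522 (E = 4261*(-1/2522) = -4261/2522 ≈ -1.6895)
V = 165669/2522 (V = 64 - 1*(-4261/2522) = 64 + 4261/2522 = 165669/2522 ≈ 65.690)
1/(V + 2020) = 1/(165669/2522 + 2020) = 1/(5260109/2522) = 2522/5260109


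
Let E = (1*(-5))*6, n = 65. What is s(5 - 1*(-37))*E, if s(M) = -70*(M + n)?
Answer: 224700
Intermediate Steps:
E = -30 (E = -5*6 = -30)
s(M) = -4550 - 70*M (s(M) = -70*(M + 65) = -70*(65 + M) = -4550 - 70*M)
s(5 - 1*(-37))*E = (-4550 - 70*(5 - 1*(-37)))*(-30) = (-4550 - 70*(5 + 37))*(-30) = (-4550 - 70*42)*(-30) = (-4550 - 2940)*(-30) = -7490*(-30) = 224700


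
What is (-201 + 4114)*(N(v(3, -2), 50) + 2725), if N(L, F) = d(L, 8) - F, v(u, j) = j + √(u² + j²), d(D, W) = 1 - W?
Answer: 10439884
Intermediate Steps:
v(u, j) = j + √(j² + u²)
N(L, F) = -7 - F (N(L, F) = (1 - 1*8) - F = (1 - 8) - F = -7 - F)
(-201 + 4114)*(N(v(3, -2), 50) + 2725) = (-201 + 4114)*((-7 - 1*50) + 2725) = 3913*((-7 - 50) + 2725) = 3913*(-57 + 2725) = 3913*2668 = 10439884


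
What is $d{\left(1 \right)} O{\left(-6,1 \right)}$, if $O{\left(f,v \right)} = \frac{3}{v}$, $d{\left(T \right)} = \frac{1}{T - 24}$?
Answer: $- \frac{3}{23} \approx -0.13043$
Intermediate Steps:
$d{\left(T \right)} = \frac{1}{-24 + T}$
$d{\left(1 \right)} O{\left(-6,1 \right)} = \frac{3 \cdot 1^{-1}}{-24 + 1} = \frac{3 \cdot 1}{-23} = \left(- \frac{1}{23}\right) 3 = - \frac{3}{23}$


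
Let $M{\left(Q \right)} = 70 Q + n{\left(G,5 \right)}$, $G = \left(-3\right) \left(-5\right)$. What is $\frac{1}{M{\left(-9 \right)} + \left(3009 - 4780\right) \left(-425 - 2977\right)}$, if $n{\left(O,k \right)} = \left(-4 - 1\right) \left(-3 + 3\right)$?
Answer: $\frac{1}{6024312} \approx 1.6599 \cdot 10^{-7}$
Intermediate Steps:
$G = 15$
$n{\left(O,k \right)} = 0$ ($n{\left(O,k \right)} = \left(-5\right) 0 = 0$)
$M{\left(Q \right)} = 70 Q$ ($M{\left(Q \right)} = 70 Q + 0 = 70 Q$)
$\frac{1}{M{\left(-9 \right)} + \left(3009 - 4780\right) \left(-425 - 2977\right)} = \frac{1}{70 \left(-9\right) + \left(3009 - 4780\right) \left(-425 - 2977\right)} = \frac{1}{-630 - -6024942} = \frac{1}{-630 + 6024942} = \frac{1}{6024312}$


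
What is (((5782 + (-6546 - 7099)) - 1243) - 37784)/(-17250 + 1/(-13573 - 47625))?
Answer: 2869574220/1055665501 ≈ 2.7183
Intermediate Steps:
(((5782 + (-6546 - 7099)) - 1243) - 37784)/(-17250 + 1/(-13573 - 47625)) = (((5782 - 13645) - 1243) - 37784)/(-17250 + 1/(-61198)) = ((-7863 - 1243) - 37784)/(-17250 - 1/61198) = (-9106 - 37784)/(-1055665501/61198) = -46890*(-61198/1055665501) = 2869574220/1055665501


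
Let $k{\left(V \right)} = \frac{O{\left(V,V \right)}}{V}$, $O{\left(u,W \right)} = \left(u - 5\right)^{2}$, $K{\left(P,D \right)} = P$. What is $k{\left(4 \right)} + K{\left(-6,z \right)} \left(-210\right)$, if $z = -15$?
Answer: $\frac{5041}{4} \approx 1260.3$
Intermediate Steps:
$O{\left(u,W \right)} = \left(-5 + u\right)^{2}$
$k{\left(V \right)} = \frac{\left(-5 + V\right)^{2}}{V}$
$k{\left(4 \right)} + K{\left(-6,z \right)} \left(-210\right) = \frac{\left(-5 + 4\right)^{2}}{4} - -1260 = \frac{\left(-1\right)^{2}}{4} + 1260 = \frac{1}{4} \cdot 1 + 1260 = \frac{1}{4} + 1260 = \frac{5041}{4}$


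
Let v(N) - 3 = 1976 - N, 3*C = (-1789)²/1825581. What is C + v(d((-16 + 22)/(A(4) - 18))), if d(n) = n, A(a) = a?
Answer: 75908154655/38337201 ≈ 1980.0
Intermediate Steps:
C = 3200521/5476743 (C = ((-1789)²/1825581)/3 = (3200521*(1/1825581))/3 = (⅓)*(3200521/1825581) = 3200521/5476743 ≈ 0.58438)
v(N) = 1979 - N (v(N) = 3 + (1976 - N) = 1979 - N)
C + v(d((-16 + 22)/(A(4) - 18))) = 3200521/5476743 + (1979 - (-16 + 22)/(4 - 18)) = 3200521/5476743 + (1979 - 6/(-14)) = 3200521/5476743 + (1979 - 6*(-1)/14) = 3200521/5476743 + (1979 - 1*(-3/7)) = 3200521/5476743 + (1979 + 3/7) = 3200521/5476743 + 13856/7 = 75908154655/38337201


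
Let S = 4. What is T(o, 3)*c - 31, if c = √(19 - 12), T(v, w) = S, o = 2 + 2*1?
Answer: -31 + 4*√7 ≈ -20.417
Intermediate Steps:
o = 4 (o = 2 + 2 = 4)
T(v, w) = 4
c = √7 ≈ 2.6458
T(o, 3)*c - 31 = 4*√7 - 31 = -31 + 4*√7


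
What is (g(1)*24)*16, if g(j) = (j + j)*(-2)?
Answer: -1536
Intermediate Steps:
g(j) = -4*j (g(j) = (2*j)*(-2) = -4*j)
(g(1)*24)*16 = (-4*1*24)*16 = -4*24*16 = -96*16 = -1536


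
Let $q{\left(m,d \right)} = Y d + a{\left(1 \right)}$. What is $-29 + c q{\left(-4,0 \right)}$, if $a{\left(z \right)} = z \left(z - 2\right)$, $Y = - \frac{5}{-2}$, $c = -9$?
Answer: $-20$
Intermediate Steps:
$Y = \frac{5}{2}$ ($Y = \left(-5\right) \left(- \frac{1}{2}\right) = \frac{5}{2} \approx 2.5$)
$a{\left(z \right)} = z \left(-2 + z\right)$
$q{\left(m,d \right)} = -1 + \frac{5 d}{2}$ ($q{\left(m,d \right)} = \frac{5 d}{2} + 1 \left(-2 + 1\right) = \frac{5 d}{2} + 1 \left(-1\right) = \frac{5 d}{2} - 1 = -1 + \frac{5 d}{2}$)
$-29 + c q{\left(-4,0 \right)} = -29 - 9 \left(-1 + \frac{5}{2} \cdot 0\right) = -29 - 9 \left(-1 + 0\right) = -29 - -9 = -29 + 9 = -20$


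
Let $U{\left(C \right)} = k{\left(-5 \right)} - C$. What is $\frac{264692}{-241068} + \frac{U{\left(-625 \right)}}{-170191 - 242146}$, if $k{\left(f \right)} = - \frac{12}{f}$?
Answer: $- \frac{136616939084}{124251569895} \approx -1.0995$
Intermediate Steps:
$U{\left(C \right)} = \frac{12}{5} - C$ ($U{\left(C \right)} = - \frac{12}{-5} - C = \left(-12\right) \left(- \frac{1}{5}\right) - C = \frac{12}{5} - C$)
$\frac{264692}{-241068} + \frac{U{\left(-625 \right)}}{-170191 - 242146} = \frac{264692}{-241068} + \frac{\frac{12}{5} - -625}{-170191 - 242146} = 264692 \left(- \frac{1}{241068}\right) + \frac{\frac{12}{5} + 625}{-170191 - 242146} = - \frac{66173}{60267} + \frac{3137}{5 \left(-412337\right)} = - \frac{66173}{60267} + \frac{3137}{5} \left(- \frac{1}{412337}\right) = - \frac{66173}{60267} - \frac{3137}{2061685} = - \frac{136616939084}{124251569895}$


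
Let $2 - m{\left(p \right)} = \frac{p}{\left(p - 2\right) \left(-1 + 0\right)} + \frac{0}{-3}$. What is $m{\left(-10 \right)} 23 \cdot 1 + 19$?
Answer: $\frac{505}{6} \approx 84.167$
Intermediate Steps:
$m{\left(p \right)} = 2 - \frac{p}{2 - p}$ ($m{\left(p \right)} = 2 - \left(\frac{p}{\left(p - 2\right) \left(-1 + 0\right)} + \frac{0}{-3}\right) = 2 - \left(\frac{p}{\left(-2 + p\right) \left(-1\right)} + 0 \left(- \frac{1}{3}\right)\right) = 2 - \left(\frac{p}{2 - p} + 0\right) = 2 - \frac{p}{2 - p}$)
$m{\left(-10 \right)} 23 \cdot 1 + 19 = \frac{-4 + 3 \left(-10\right)}{-2 - 10} \cdot 23 \cdot 1 + 19 = \frac{-4 - 30}{-12} \cdot 23 + 19 = \left(- \frac{1}{12}\right) \left(-34\right) 23 + 19 = \frac{17}{6} \cdot 23 + 19 = \frac{391}{6} + 19 = \frac{505}{6}$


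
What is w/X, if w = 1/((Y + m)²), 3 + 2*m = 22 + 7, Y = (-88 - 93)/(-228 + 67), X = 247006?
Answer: 25921/1277286798456 ≈ 2.0294e-8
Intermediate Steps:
Y = 181/161 (Y = -181/(-161) = -181*(-1/161) = 181/161 ≈ 1.1242)
m = 13 (m = -3/2 + (22 + 7)/2 = -3/2 + (½)*29 = -3/2 + 29/2 = 13)
w = 25921/5171076 (w = 1/((181/161 + 13)²) = 1/((2274/161)²) = 1/(5171076/25921) = 25921/5171076 ≈ 0.0050127)
w/X = (25921/5171076)/247006 = (25921/5171076)*(1/247006) = 25921/1277286798456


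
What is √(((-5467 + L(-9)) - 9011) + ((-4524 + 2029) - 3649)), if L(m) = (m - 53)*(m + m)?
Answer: I*√19506 ≈ 139.66*I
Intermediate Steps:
L(m) = 2*m*(-53 + m) (L(m) = (-53 + m)*(2*m) = 2*m*(-53 + m))
√(((-5467 + L(-9)) - 9011) + ((-4524 + 2029) - 3649)) = √(((-5467 + 2*(-9)*(-53 - 9)) - 9011) + ((-4524 + 2029) - 3649)) = √(((-5467 + 2*(-9)*(-62)) - 9011) + (-2495 - 3649)) = √(((-5467 + 1116) - 9011) - 6144) = √((-4351 - 9011) - 6144) = √(-13362 - 6144) = √(-19506) = I*√19506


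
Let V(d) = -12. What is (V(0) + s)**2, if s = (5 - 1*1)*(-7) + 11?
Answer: 841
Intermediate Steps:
s = -17 (s = (5 - 1)*(-7) + 11 = 4*(-7) + 11 = -28 + 11 = -17)
(V(0) + s)**2 = (-12 - 17)**2 = (-29)**2 = 841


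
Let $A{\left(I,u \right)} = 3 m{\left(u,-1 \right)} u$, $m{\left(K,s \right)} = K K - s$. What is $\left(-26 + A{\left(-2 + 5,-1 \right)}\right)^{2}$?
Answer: $1024$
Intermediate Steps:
$m{\left(K,s \right)} = K^{2} - s$
$A{\left(I,u \right)} = u \left(3 + 3 u^{2}\right)$ ($A{\left(I,u \right)} = 3 \left(u^{2} - -1\right) u = 3 \left(u^{2} + 1\right) u = 3 \left(1 + u^{2}\right) u = \left(3 + 3 u^{2}\right) u = u \left(3 + 3 u^{2}\right)$)
$\left(-26 + A{\left(-2 + 5,-1 \right)}\right)^{2} = \left(-26 + 3 \left(-1\right) \left(1 + \left(-1\right)^{2}\right)\right)^{2} = \left(-26 + 3 \left(-1\right) \left(1 + 1\right)\right)^{2} = \left(-26 + 3 \left(-1\right) 2\right)^{2} = \left(-26 - 6\right)^{2} = \left(-32\right)^{2} = 1024$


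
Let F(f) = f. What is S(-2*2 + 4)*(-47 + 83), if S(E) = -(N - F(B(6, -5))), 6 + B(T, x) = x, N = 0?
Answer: -396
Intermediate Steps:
B(T, x) = -6 + x
S(E) = -11 (S(E) = -(0 - (-6 - 5)) = -(0 - 1*(-11)) = -(0 + 11) = -1*11 = -11)
S(-2*2 + 4)*(-47 + 83) = -11*(-47 + 83) = -11*36 = -396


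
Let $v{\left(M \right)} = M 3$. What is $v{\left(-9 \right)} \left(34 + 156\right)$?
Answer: $-5130$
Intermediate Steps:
$v{\left(M \right)} = 3 M$
$v{\left(-9 \right)} \left(34 + 156\right) = 3 \left(-9\right) \left(34 + 156\right) = \left(-27\right) 190 = -5130$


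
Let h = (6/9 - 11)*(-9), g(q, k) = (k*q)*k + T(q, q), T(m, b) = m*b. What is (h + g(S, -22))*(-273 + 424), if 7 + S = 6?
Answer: -58890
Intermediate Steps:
S = -1 (S = -7 + 6 = -1)
T(m, b) = b*m
g(q, k) = q**2 + q*k**2 (g(q, k) = (k*q)*k + q*q = q*k**2 + q**2 = q**2 + q*k**2)
h = 93 (h = (6*(1/9) - 11)*(-9) = (2/3 - 11)*(-9) = -31/3*(-9) = 93)
(h + g(S, -22))*(-273 + 424) = (93 - (-1 + (-22)**2))*(-273 + 424) = (93 - (-1 + 484))*151 = (93 - 1*483)*151 = (93 - 483)*151 = -390*151 = -58890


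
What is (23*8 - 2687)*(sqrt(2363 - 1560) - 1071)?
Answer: 2680713 - 2503*sqrt(803) ≈ 2.6098e+6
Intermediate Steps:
(23*8 - 2687)*(sqrt(2363 - 1560) - 1071) = (184 - 2687)*(sqrt(803) - 1071) = -2503*(-1071 + sqrt(803)) = 2680713 - 2503*sqrt(803)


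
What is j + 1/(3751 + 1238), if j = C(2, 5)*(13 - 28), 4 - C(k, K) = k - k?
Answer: -299339/4989 ≈ -60.000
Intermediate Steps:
C(k, K) = 4 (C(k, K) = 4 - (k - k) = 4 - 1*0 = 4 + 0 = 4)
j = -60 (j = 4*(13 - 28) = 4*(-15) = -60)
j + 1/(3751 + 1238) = -60 + 1/(3751 + 1238) = -60 + 1/4989 = -299339/4989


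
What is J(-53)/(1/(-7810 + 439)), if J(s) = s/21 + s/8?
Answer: 539487/8 ≈ 67436.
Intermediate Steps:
J(s) = 29*s/168 (J(s) = s*(1/21) + s*(⅛) = s/21 + s/8 = 29*s/168)
J(-53)/(1/(-7810 + 439)) = ((29/168)*(-53))/(1/(-7810 + 439)) = -1537/(168*(1/(-7371))) = -1537/(168*(-1/7371)) = -1537/168*(-7371) = 539487/8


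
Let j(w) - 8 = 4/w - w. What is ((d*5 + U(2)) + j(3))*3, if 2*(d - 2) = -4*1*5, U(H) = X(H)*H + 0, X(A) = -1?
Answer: -107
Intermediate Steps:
U(H) = -H (U(H) = -H + 0 = -H)
d = -8 (d = 2 + (-4*1*5)/2 = 2 + (-4*5)/2 = 2 + (½)*(-20) = 2 - 10 = -8)
j(w) = 8 - w + 4/w (j(w) = 8 + (4/w - w) = 8 + (-w + 4/w) = 8 - w + 4/w)
((d*5 + U(2)) + j(3))*3 = ((-8*5 - 1*2) + (8 - 1*3 + 4/3))*3 = ((-40 - 2) + (8 - 3 + 4*(⅓)))*3 = (-42 + (8 - 3 + 4/3))*3 = (-42 + 19/3)*3 = -107/3*3 = -107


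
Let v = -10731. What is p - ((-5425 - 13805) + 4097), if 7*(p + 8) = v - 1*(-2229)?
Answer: 97373/7 ≈ 13910.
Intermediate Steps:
p = -8558/7 (p = -8 + (-10731 - 1*(-2229))/7 = -8 + (-10731 + 2229)/7 = -8 + (⅐)*(-8502) = -8 - 8502/7 = -8558/7 ≈ -1222.6)
p - ((-5425 - 13805) + 4097) = -8558/7 - ((-5425 - 13805) + 4097) = -8558/7 - (-19230 + 4097) = -8558/7 - 1*(-15133) = -8558/7 + 15133 = 97373/7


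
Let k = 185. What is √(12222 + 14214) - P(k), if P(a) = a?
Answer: -185 + 2*√6609 ≈ -22.408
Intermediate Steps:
√(12222 + 14214) - P(k) = √(12222 + 14214) - 1*185 = √26436 - 185 = 2*√6609 - 185 = -185 + 2*√6609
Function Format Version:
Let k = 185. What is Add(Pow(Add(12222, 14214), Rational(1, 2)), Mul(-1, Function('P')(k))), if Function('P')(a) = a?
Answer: Add(-185, Mul(2, Pow(6609, Rational(1, 2)))) ≈ -22.408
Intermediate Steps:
Add(Pow(Add(12222, 14214), Rational(1, 2)), Mul(-1, Function('P')(k))) = Add(Pow(Add(12222, 14214), Rational(1, 2)), Mul(-1, 185)) = Add(Pow(26436, Rational(1, 2)), -185) = Add(Mul(2, Pow(6609, Rational(1, 2))), -185) = Add(-185, Mul(2, Pow(6609, Rational(1, 2))))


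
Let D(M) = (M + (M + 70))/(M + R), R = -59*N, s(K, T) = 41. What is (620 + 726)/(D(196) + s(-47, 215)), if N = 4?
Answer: 26920/589 ≈ 45.705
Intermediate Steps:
R = -236 (R = -59*4 = -236)
D(M) = (70 + 2*M)/(-236 + M) (D(M) = (M + (M + 70))/(M - 236) = (M + (70 + M))/(-236 + M) = (70 + 2*M)/(-236 + M))
(620 + 726)/(D(196) + s(-47, 215)) = (620 + 726)/(2*(35 + 196)/(-236 + 196) + 41) = 1346/(2*231/(-40) + 41) = 1346/(2*(-1/40)*231 + 41) = 1346/(-231/20 + 41) = 1346/(589/20) = 1346*(20/589) = 26920/589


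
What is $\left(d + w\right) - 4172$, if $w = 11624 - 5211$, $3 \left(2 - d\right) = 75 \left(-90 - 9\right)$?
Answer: $4718$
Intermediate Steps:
$d = 2477$ ($d = 2 - \frac{75 \left(-90 - 9\right)}{3} = 2 - \frac{75 \left(-99\right)}{3} = 2 - -2475 = 2 + 2475 = 2477$)
$w = 6413$
$\left(d + w\right) - 4172 = \left(2477 + 6413\right) - 4172 = 8890 - 4172 = 4718$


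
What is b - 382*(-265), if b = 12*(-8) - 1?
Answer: 101133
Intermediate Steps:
b = -97 (b = -96 - 1 = -97)
b - 382*(-265) = -97 - 382*(-265) = -97 + 101230 = 101133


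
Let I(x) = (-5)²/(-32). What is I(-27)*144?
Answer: -225/2 ≈ -112.50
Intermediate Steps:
I(x) = -25/32 (I(x) = 25*(-1/32) = -25/32)
I(-27)*144 = -25/32*144 = -225/2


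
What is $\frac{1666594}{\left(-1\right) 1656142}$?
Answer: $- \frac{833297}{828071} \approx -1.0063$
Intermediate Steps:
$\frac{1666594}{\left(-1\right) 1656142} = \frac{1666594}{-1656142} = 1666594 \left(- \frac{1}{1656142}\right) = - \frac{833297}{828071}$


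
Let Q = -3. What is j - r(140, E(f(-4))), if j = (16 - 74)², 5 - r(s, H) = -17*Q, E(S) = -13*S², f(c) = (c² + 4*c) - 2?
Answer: 3410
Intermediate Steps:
f(c) = -2 + c² + 4*c
r(s, H) = -46 (r(s, H) = 5 - (-17)*(-3) = 5 - 1*51 = 5 - 51 = -46)
j = 3364 (j = (-58)² = 3364)
j - r(140, E(f(-4))) = 3364 - 1*(-46) = 3364 + 46 = 3410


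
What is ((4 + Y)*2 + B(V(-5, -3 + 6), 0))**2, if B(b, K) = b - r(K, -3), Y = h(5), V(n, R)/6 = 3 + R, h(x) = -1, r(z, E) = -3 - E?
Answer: 1764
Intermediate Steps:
V(n, R) = 18 + 6*R (V(n, R) = 6*(3 + R) = 18 + 6*R)
Y = -1
B(b, K) = b (B(b, K) = b - (-3 - 1*(-3)) = b - (-3 + 3) = b - 1*0 = b + 0 = b)
((4 + Y)*2 + B(V(-5, -3 + 6), 0))**2 = ((4 - 1)*2 + (18 + 6*(-3 + 6)))**2 = (3*2 + (18 + 6*3))**2 = (6 + (18 + 18))**2 = (6 + 36)**2 = 42**2 = 1764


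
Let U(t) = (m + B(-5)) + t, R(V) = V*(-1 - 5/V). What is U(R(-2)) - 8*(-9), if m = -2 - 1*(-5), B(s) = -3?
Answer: 69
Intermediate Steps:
m = 3 (m = -2 + 5 = 3)
U(t) = t (U(t) = (3 - 3) + t = 0 + t = t)
U(R(-2)) - 8*(-9) = (-5 - 1*(-2)) - 8*(-9) = (-5 + 2) + 72 = -3 + 72 = 69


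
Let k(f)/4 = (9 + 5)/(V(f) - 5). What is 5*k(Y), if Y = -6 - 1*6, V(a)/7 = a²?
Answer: 280/1003 ≈ 0.27916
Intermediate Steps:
V(a) = 7*a²
Y = -12 (Y = -6 - 6 = -12)
k(f) = 56/(-5 + 7*f²) (k(f) = 4*((9 + 5)/(7*f² - 5)) = 4*(14/(-5 + 7*f²)) = 56/(-5 + 7*f²))
5*k(Y) = 5*(56/(-5 + 7*(-12)²)) = 5*(56/(-5 + 7*144)) = 5*(56/(-5 + 1008)) = 5*(56/1003) = 280/1003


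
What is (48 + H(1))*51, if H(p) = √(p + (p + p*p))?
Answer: 2448 + 51*√3 ≈ 2536.3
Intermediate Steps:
H(p) = √(p² + 2*p) (H(p) = √(p + (p + p²)) = √(p² + 2*p))
(48 + H(1))*51 = (48 + √(1*(2 + 1)))*51 = (48 + √(1*3))*51 = (48 + √3)*51 = 2448 + 51*√3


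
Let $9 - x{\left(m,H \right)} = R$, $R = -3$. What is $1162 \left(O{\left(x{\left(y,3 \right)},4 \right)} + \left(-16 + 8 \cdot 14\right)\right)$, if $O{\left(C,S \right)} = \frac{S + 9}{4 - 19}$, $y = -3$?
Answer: $\frac{1658174}{15} \approx 1.1054 \cdot 10^{5}$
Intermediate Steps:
$x{\left(m,H \right)} = 12$ ($x{\left(m,H \right)} = 9 - -3 = 9 + 3 = 12$)
$O{\left(C,S \right)} = - \frac{3}{5} - \frac{S}{15}$ ($O{\left(C,S \right)} = \frac{9 + S}{-15} = \left(9 + S\right) \left(- \frac{1}{15}\right) = - \frac{3}{5} - \frac{S}{15}$)
$1162 \left(O{\left(x{\left(y,3 \right)},4 \right)} + \left(-16 + 8 \cdot 14\right)\right) = 1162 \left(\left(- \frac{3}{5} - \frac{4}{15}\right) + \left(-16 + 8 \cdot 14\right)\right) = 1162 \left(\left(- \frac{3}{5} - \frac{4}{15}\right) + \left(-16 + 112\right)\right) = 1162 \left(- \frac{13}{15} + 96\right) = 1162 \cdot \frac{1427}{15} = \frac{1658174}{15}$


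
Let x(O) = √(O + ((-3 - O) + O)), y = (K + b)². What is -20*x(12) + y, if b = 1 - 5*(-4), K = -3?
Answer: 264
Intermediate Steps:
b = 21 (b = 1 + 20 = 21)
y = 324 (y = (-3 + 21)² = 18² = 324)
x(O) = √(-3 + O) (x(O) = √(O - 3) = √(-3 + O))
-20*x(12) + y = -20*√(-3 + 12) + 324 = -20*√9 + 324 = -20*3 + 324 = -60 + 324 = 264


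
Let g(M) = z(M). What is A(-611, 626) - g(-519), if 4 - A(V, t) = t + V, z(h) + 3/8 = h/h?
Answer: -93/8 ≈ -11.625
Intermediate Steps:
z(h) = 5/8 (z(h) = -3/8 + h/h = -3/8 + 1 = 5/8)
A(V, t) = 4 - V - t (A(V, t) = 4 - (t + V) = 4 - (V + t) = 4 + (-V - t) = 4 - V - t)
g(M) = 5/8
A(-611, 626) - g(-519) = (4 - 1*(-611) - 1*626) - 1*5/8 = (4 + 611 - 626) - 5/8 = -11 - 5/8 = -93/8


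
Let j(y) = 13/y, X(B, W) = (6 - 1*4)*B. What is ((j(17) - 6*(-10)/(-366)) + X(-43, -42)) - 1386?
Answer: -1525841/1037 ≈ -1471.4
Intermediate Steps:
X(B, W) = 2*B (X(B, W) = (6 - 4)*B = 2*B)
((j(17) - 6*(-10)/(-366)) + X(-43, -42)) - 1386 = ((13/17 - 6*(-10)/(-366)) + 2*(-43)) - 1386 = ((13*(1/17) + 60*(-1/366)) - 86) - 1386 = ((13/17 - 10/61) - 86) - 1386 = (623/1037 - 86) - 1386 = -88559/1037 - 1386 = -1525841/1037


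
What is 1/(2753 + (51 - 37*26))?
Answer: 1/1842 ≈ 0.00054289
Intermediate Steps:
1/(2753 + (51 - 37*26)) = 1/(2753 + (51 - 962)) = 1/(2753 - 911) = 1/1842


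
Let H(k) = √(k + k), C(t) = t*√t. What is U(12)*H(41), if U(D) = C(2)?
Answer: 4*√41 ≈ 25.612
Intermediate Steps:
C(t) = t^(3/2)
H(k) = √2*√k (H(k) = √(2*k) = √2*√k)
U(D) = 2*√2 (U(D) = 2^(3/2) = 2*√2)
U(12)*H(41) = (2*√2)*(√2*√41) = (2*√2)*√82 = 4*√41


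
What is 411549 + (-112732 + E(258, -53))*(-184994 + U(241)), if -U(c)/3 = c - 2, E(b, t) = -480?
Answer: 21025125281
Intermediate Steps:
U(c) = 6 - 3*c (U(c) = -3*(c - 2) = -3*(-2 + c) = 6 - 3*c)
411549 + (-112732 + E(258, -53))*(-184994 + U(241)) = 411549 + (-112732 - 480)*(-184994 + (6 - 3*241)) = 411549 - 113212*(-184994 + (6 - 723)) = 411549 - 113212*(-184994 - 717) = 411549 - 113212*(-185711) = 411549 + 21024713732 = 21025125281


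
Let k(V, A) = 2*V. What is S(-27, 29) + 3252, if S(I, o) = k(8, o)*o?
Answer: 3716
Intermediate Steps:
S(I, o) = 16*o (S(I, o) = (2*8)*o = 16*o)
S(-27, 29) + 3252 = 16*29 + 3252 = 464 + 3252 = 3716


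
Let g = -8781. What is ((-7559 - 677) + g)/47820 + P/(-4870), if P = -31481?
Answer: 142254863/23288340 ≈ 6.1084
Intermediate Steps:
((-7559 - 677) + g)/47820 + P/(-4870) = ((-7559 - 677) - 8781)/47820 - 31481/(-4870) = (-8236 - 8781)*(1/47820) - 31481*(-1/4870) = -17017*1/47820 + 31481/4870 = -17017/47820 + 31481/4870 = 142254863/23288340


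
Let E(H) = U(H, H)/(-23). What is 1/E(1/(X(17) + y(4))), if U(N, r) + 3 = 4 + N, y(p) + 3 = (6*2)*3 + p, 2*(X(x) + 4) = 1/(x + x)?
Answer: -51635/2313 ≈ -22.324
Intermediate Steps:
X(x) = -4 + 1/(4*x) (X(x) = -4 + 1/(2*(x + x)) = -4 + 1/(2*((2*x))) = -4 + (1/(2*x))/2 = -4 + 1/(4*x))
y(p) = 33 + p (y(p) = -3 + ((6*2)*3 + p) = -3 + (12*3 + p) = -3 + (36 + p) = 33 + p)
U(N, r) = 1 + N (U(N, r) = -3 + (4 + N) = 1 + N)
E(H) = -1/23 - H/23 (E(H) = (1 + H)/(-23) = (1 + H)*(-1/23) = -1/23 - H/23)
1/E(1/(X(17) + y(4))) = 1/(-1/23 - 1/(23*((-4 + (¼)/17) + (33 + 4)))) = 1/(-1/23 - 1/(23*((-4 + (¼)*(1/17)) + 37))) = 1/(-1/23 - 1/(23*((-4 + 1/68) + 37))) = 1/(-1/23 - 1/(23*(-271/68 + 37))) = 1/(-1/23 - 1/(23*2245/68)) = 1/(-1/23 - 1/23*68/2245) = 1/(-1/23 - 68/51635) = 1/(-2313/51635) = -51635/2313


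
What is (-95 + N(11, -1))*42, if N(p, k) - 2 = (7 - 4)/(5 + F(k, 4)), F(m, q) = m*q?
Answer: -3780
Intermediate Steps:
N(p, k) = 2 + 3/(5 + 4*k) (N(p, k) = 2 + (7 - 4)/(5 + k*4) = 2 + 3/(5 + 4*k))
(-95 + N(11, -1))*42 = (-95 + (13 + 8*(-1))/(5 + 4*(-1)))*42 = (-95 + (13 - 8)/(5 - 4))*42 = (-95 + 5/1)*42 = (-95 + 1*5)*42 = (-95 + 5)*42 = -90*42 = -3780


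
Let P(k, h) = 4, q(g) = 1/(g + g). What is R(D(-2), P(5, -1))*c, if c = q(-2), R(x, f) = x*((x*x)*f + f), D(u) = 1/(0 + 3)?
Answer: -10/27 ≈ -0.37037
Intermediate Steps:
D(u) = ⅓ (D(u) = 1/3 = ⅓)
q(g) = 1/(2*g)
R(x, f) = x*(f + f*x²) (R(x, f) = x*(x²*f + f) = x*(f*x² + f) = x*(f + f*x²))
c = -¼ (c = (½)/(-2) = (½)*(-½) = -¼ ≈ -0.25000)
R(D(-2), P(5, -1))*c = (4*(⅓)*(1 + (⅓)²))*(-¼) = (4*(⅓)*(1 + ⅑))*(-¼) = (4*(⅓)*(10/9))*(-¼) = (40/27)*(-¼) = -10/27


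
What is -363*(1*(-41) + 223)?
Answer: -66066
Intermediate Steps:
-363*(1*(-41) + 223) = -363*(-41 + 223) = -363*182 = -66066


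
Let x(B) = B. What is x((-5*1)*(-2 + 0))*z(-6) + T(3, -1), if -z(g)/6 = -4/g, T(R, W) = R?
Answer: -37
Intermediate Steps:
z(g) = 24/g (z(g) = -(-24)/g = 24/g)
x((-5*1)*(-2 + 0))*z(-6) + T(3, -1) = ((-5*1)*(-2 + 0))*(24/(-6)) + 3 = (-5*(-2))*(24*(-1/6)) + 3 = 10*(-4) + 3 = -40 + 3 = -37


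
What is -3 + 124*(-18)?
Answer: -2235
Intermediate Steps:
-3 + 124*(-18) = -3 - 2232 = -2235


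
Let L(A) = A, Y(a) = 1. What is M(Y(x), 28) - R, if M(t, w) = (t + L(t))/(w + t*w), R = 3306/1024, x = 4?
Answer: -11443/3584 ≈ -3.1928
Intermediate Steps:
R = 1653/512 (R = 3306*(1/1024) = 1653/512 ≈ 3.2285)
M(t, w) = 2*t/(w + t*w) (M(t, w) = (t + t)/(w + t*w) = (2*t)/(w + t*w) = 2*t/(w + t*w))
M(Y(x), 28) - R = 2*1/(28*(1 + 1)) - 1*1653/512 = 2*1*(1/28)/2 - 1653/512 = 2*1*(1/28)*(½) - 1653/512 = 1/28 - 1653/512 = -11443/3584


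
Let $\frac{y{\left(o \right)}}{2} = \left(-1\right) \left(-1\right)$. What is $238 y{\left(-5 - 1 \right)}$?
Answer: $476$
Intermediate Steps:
$y{\left(o \right)} = 2$ ($y{\left(o \right)} = 2 \left(\left(-1\right) \left(-1\right)\right) = 2 \cdot 1 = 2$)
$238 y{\left(-5 - 1 \right)} = 238 \cdot 2 = 476$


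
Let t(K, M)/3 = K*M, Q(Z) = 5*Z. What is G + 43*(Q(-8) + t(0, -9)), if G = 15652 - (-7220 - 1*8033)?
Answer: 29185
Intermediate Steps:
t(K, M) = 3*K*M (t(K, M) = 3*(K*M) = 3*K*M)
G = 30905 (G = 15652 - (-7220 - 8033) = 15652 - 1*(-15253) = 15652 + 15253 = 30905)
G + 43*(Q(-8) + t(0, -9)) = 30905 + 43*(5*(-8) + 3*0*(-9)) = 30905 + 43*(-40 + 0) = 30905 + 43*(-40) = 30905 - 1720 = 29185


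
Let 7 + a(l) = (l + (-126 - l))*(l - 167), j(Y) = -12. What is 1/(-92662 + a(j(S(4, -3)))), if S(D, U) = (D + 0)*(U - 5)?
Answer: -1/70115 ≈ -1.4262e-5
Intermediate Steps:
S(D, U) = D*(-5 + U)
a(l) = 21035 - 126*l (a(l) = -7 + (l + (-126 - l))*(l - 167) = -7 - 126*(-167 + l) = -7 + (21042 - 126*l) = 21035 - 126*l)
1/(-92662 + a(j(S(4, -3)))) = 1/(-92662 + (21035 - 126*(-12))) = 1/(-92662 + (21035 + 1512)) = 1/(-92662 + 22547) = 1/(-70115) = -1/70115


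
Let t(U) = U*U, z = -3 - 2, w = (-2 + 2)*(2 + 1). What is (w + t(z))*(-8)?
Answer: -200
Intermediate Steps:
w = 0 (w = 0*3 = 0)
z = -5
t(U) = U**2
(w + t(z))*(-8) = (0 + (-5)**2)*(-8) = (0 + 25)*(-8) = 25*(-8) = -200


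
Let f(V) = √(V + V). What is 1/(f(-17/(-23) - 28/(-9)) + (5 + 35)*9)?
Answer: 37260/13412803 - 3*√36662/26825606 ≈ 0.0027565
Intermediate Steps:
f(V) = √2*√V (f(V) = √(2*V) = √2*√V)
1/(f(-17/(-23) - 28/(-9)) + (5 + 35)*9) = 1/(√2*√(-17/(-23) - 28/(-9)) + (5 + 35)*9) = 1/(√2*√(-17*(-1/23) - 28*(-⅑)) + 40*9) = 1/(√2*√(17/23 + 28/9) + 360) = 1/(√2*√(797/207) + 360) = 1/(√2*(√18331/69) + 360) = 1/(√36662/69 + 360) = 1/(360 + √36662/69)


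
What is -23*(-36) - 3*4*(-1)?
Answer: 840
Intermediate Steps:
-23*(-36) - 3*4*(-1) = 828 - 12*(-1) = 828 + 12 = 840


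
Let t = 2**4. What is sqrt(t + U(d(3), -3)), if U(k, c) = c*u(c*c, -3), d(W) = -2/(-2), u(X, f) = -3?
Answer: 5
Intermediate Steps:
d(W) = 1 (d(W) = -2*(-1/2) = 1)
U(k, c) = -3*c (U(k, c) = c*(-3) = -3*c)
t = 16
sqrt(t + U(d(3), -3)) = sqrt(16 - 3*(-3)) = sqrt(16 + 9) = sqrt(25) = 5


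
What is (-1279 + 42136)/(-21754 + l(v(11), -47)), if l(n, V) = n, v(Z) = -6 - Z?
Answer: -13619/7257 ≈ -1.8767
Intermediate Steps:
(-1279 + 42136)/(-21754 + l(v(11), -47)) = (-1279 + 42136)/(-21754 + (-6 - 1*11)) = 40857/(-21754 + (-6 - 11)) = 40857/(-21754 - 17) = 40857/(-21771) = 40857*(-1/21771) = -13619/7257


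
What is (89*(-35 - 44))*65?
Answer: -457015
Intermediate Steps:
(89*(-35 - 44))*65 = (89*(-79))*65 = -7031*65 = -457015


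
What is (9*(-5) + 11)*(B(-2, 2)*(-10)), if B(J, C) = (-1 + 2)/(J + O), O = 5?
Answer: 340/3 ≈ 113.33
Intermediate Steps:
B(J, C) = 1/(5 + J) (B(J, C) = (-1 + 2)/(J + 5) = 1/(5 + J))
(9*(-5) + 11)*(B(-2, 2)*(-10)) = (9*(-5) + 11)*(-10/(5 - 2)) = (-45 + 11)*(-10/3) = -34*(-10)/3 = -34*(-10/3) = 340/3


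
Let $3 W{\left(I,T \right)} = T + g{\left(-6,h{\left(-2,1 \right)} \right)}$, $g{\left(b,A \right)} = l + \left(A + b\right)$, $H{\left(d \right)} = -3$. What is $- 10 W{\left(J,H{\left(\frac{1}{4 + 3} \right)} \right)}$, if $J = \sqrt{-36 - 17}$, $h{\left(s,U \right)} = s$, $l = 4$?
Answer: $\frac{70}{3} \approx 23.333$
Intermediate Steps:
$g{\left(b,A \right)} = 4 + A + b$ ($g{\left(b,A \right)} = 4 + \left(A + b\right) = 4 + A + b$)
$J = i \sqrt{53}$ ($J = \sqrt{-53} = i \sqrt{53} \approx 7.2801 i$)
$W{\left(I,T \right)} = - \frac{4}{3} + \frac{T}{3}$ ($W{\left(I,T \right)} = \frac{T - 4}{3} = \frac{-4 + T}{3} = - \frac{4}{3} + \frac{T}{3}$)
$- 10 W{\left(J,H{\left(\frac{1}{4 + 3} \right)} \right)} = - 10 \left(- \frac{4}{3} + \frac{1}{3} \left(-3\right)\right) = - 10 \left(- \frac{4}{3} - 1\right) = \left(-10\right) \left(- \frac{7}{3}\right) = \frac{70}{3}$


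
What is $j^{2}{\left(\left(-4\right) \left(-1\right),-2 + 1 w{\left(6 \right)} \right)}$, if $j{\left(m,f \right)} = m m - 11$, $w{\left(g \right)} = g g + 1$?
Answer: $25$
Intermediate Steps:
$w{\left(g \right)} = 1 + g^{2}$ ($w{\left(g \right)} = g^{2} + 1 = 1 + g^{2}$)
$j{\left(m,f \right)} = -11 + m^{2}$ ($j{\left(m,f \right)} = m^{2} - 11 = -11 + m^{2}$)
$j^{2}{\left(\left(-4\right) \left(-1\right),-2 + 1 w{\left(6 \right)} \right)} = \left(-11 + \left(\left(-4\right) \left(-1\right)\right)^{2}\right)^{2} = \left(-11 + 4^{2}\right)^{2} = \left(-11 + 16\right)^{2} = 5^{2} = 25$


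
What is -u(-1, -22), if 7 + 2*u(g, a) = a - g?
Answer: 14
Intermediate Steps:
u(g, a) = -7/2 + a/2 - g/2 (u(g, a) = -7/2 + (a - g)/2 = -7/2 + (a/2 - g/2) = -7/2 + a/2 - g/2)
-u(-1, -22) = -(-7/2 + (½)*(-22) - ½*(-1)) = -(-7/2 - 11 + ½) = -1*(-14) = 14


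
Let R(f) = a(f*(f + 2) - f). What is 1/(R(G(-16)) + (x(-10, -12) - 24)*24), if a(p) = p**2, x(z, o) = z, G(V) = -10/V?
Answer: -4096/3338111 ≈ -0.0012270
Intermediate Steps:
R(f) = (-f + f*(2 + f))**2 (R(f) = (f*(f + 2) - f)**2 = (f*(2 + f) - f)**2 = (-f + f*(2 + f))**2)
1/(R(G(-16)) + (x(-10, -12) - 24)*24) = 1/((-10/(-16))**2*(1 - 10/(-16))**2 + (-10 - 24)*24) = 1/((-10*(-1/16))**2*(1 - 10*(-1/16))**2 - 34*24) = 1/((5/8)**2*(1 + 5/8)**2 - 816) = 1/(25*(13/8)**2/64 - 816) = 1/((25/64)*(169/64) - 816) = 1/(4225/4096 - 816) = 1/(-3338111/4096) = -4096/3338111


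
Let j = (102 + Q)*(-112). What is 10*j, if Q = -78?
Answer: -26880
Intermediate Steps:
j = -2688 (j = (102 - 78)*(-112) = 24*(-112) = -2688)
10*j = 10*(-2688) = -26880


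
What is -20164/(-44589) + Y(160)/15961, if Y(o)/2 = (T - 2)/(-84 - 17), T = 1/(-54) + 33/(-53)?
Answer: 15505282597325/34286849642133 ≈ 0.45222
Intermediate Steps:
T = -1835/2862 (T = 1*(-1/54) + 33*(-1/53) = -1/54 - 33/53 = -1835/2862 ≈ -0.64116)
Y(o) = 7559/144531 (Y(o) = 2*((-1835/2862 - 2)/(-84 - 17)) = 2*(-7559/2862/(-101)) = 2*(-7559/2862*(-1/101)) = 2*(7559/289062) = 7559/144531)
-20164/(-44589) + Y(160)/15961 = -20164/(-44589) + (7559/144531)/15961 = -20164*(-1/44589) + (7559/144531)*(1/15961) = 20164/44589 + 7559/2306859291 = 15505282597325/34286849642133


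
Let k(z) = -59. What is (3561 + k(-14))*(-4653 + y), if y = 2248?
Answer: -8422310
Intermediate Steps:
(3561 + k(-14))*(-4653 + y) = (3561 - 59)*(-4653 + 2248) = 3502*(-2405) = -8422310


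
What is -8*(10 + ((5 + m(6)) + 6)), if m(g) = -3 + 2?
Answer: -160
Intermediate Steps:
m(g) = -1
-8*(10 + ((5 + m(6)) + 6)) = -8*(10 + ((5 - 1) + 6)) = -8*(10 + (4 + 6)) = -8*(10 + 10) = -8*20 = -160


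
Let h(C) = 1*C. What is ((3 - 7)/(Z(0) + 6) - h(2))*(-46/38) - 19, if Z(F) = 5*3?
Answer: -6523/399 ≈ -16.348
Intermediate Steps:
Z(F) = 15
h(C) = C
((3 - 7)/(Z(0) + 6) - h(2))*(-46/38) - 19 = ((3 - 7)/(15 + 6) - 1*2)*(-46/38) - 19 = (-4/21 - 2)*(-46*1/38) - 19 = (-4*1/21 - 2)*(-23/19) - 19 = (-4/21 - 2)*(-23/19) - 19 = -46/21*(-23/19) - 19 = 1058/399 - 19 = -6523/399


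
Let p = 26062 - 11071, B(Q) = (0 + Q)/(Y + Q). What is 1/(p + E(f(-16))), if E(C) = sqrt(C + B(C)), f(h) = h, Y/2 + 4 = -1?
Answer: 194883/2921491253 - 10*I*sqrt(26)/2921491253 ≈ 6.6707e-5 - 1.7453e-8*I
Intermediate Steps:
Y = -10 (Y = -8 + 2*(-1) = -8 - 2 = -10)
B(Q) = Q/(-10 + Q) (B(Q) = (0 + Q)/(-10 + Q) = Q/(-10 + Q))
E(C) = sqrt(C + C/(-10 + C))
p = 14991
1/(p + E(f(-16))) = 1/(14991 + sqrt(-16*(-9 - 16)/(-10 - 16))) = 1/(14991 + sqrt(-16*(-25)/(-26))) = 1/(14991 + sqrt(-16*(-1/26)*(-25))) = 1/(14991 + sqrt(-200/13)) = 1/(14991 + 10*I*sqrt(26)/13)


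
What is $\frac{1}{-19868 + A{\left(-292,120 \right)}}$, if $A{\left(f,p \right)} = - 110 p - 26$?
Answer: $- \frac{1}{33094} \approx -3.0217 \cdot 10^{-5}$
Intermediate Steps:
$A{\left(f,p \right)} = -26 - 110 p$
$\frac{1}{-19868 + A{\left(-292,120 \right)}} = \frac{1}{-19868 - 13226} = \frac{1}{-33094} = - \frac{1}{33094}$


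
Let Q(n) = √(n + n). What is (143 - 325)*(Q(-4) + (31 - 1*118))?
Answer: 15834 - 364*I*√2 ≈ 15834.0 - 514.77*I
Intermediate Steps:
Q(n) = √2*√n (Q(n) = √(2*n) = √2*√n)
(143 - 325)*(Q(-4) + (31 - 1*118)) = (143 - 325)*(√2*√(-4) + (31 - 1*118)) = -182*(√2*(2*I) + (31 - 118)) = -182*(2*I*√2 - 87) = -182*(-87 + 2*I*√2) = 15834 - 364*I*√2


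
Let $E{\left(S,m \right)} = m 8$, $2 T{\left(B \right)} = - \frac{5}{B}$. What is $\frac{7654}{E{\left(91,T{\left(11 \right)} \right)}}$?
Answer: $- \frac{42097}{10} \approx -4209.7$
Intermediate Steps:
$T{\left(B \right)} = - \frac{5}{2 B}$ ($T{\left(B \right)} = \frac{\left(-5\right) \frac{1}{B}}{2} = - \frac{5}{2 B}$)
$E{\left(S,m \right)} = 8 m$
$\frac{7654}{E{\left(91,T{\left(11 \right)} \right)}} = \frac{7654}{8 \left(- \frac{5}{2 \cdot 11}\right)} = \frac{7654}{8 \left(\left(- \frac{5}{2}\right) \frac{1}{11}\right)} = \frac{7654}{8 \left(- \frac{5}{22}\right)} = \frac{7654}{- \frac{20}{11}} = 7654 \left(- \frac{11}{20}\right) = - \frac{42097}{10}$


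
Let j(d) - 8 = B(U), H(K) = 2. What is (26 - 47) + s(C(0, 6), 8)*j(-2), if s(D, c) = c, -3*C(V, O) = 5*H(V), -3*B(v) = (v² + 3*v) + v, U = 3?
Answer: -13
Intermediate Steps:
B(v) = -4*v/3 - v²/3 (B(v) = -((v² + 3*v) + v)/3 = -(v² + 4*v)/3 = -4*v/3 - v²/3)
j(d) = 1 (j(d) = 8 - ⅓*3*(4 + 3) = 8 - ⅓*3*7 = 8 - 7 = 1)
C(V, O) = -10/3 (C(V, O) = -5*2/3 = -⅓*10 = -10/3)
(26 - 47) + s(C(0, 6), 8)*j(-2) = (26 - 47) + 8*1 = -21 + 8 = -13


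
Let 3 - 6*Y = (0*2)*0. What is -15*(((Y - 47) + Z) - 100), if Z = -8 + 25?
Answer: 3885/2 ≈ 1942.5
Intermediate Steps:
Z = 17
Y = 1/2 (Y = 1/2 - 0*2*0/6 = 1/2 - 0*0 = 1/2 - 1/6*0 = 1/2 + 0 = 1/2 ≈ 0.50000)
-15*(((Y - 47) + Z) - 100) = -15*(((1/2 - 47) + 17) - 100) = -15*((-93/2 + 17) - 100) = -15*(-59/2 - 100) = -15*(-259/2) = 3885/2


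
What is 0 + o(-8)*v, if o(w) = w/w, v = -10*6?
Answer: -60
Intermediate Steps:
v = -60
o(w) = 1
0 + o(-8)*v = 0 + 1*(-60) = 0 - 60 = -60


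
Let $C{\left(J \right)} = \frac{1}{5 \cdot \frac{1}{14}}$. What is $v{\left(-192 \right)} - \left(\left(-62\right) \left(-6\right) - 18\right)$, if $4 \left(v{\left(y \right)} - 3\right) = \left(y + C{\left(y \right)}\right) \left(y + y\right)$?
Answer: $\frac{89061}{5} \approx 17812.0$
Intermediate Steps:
$C{\left(J \right)} = \frac{14}{5}$ ($C{\left(J \right)} = \frac{1}{5 \cdot \frac{1}{14}} = \frac{1}{\frac{5}{14}} = \frac{14}{5}$)
$v{\left(y \right)} = 3 + \frac{y \left(\frac{14}{5} + y\right)}{2}$ ($v{\left(y \right)} = 3 + \frac{\left(y + \frac{14}{5}\right) \left(y + y\right)}{4} = 3 + \frac{\left(\frac{14}{5} + y\right) 2 y}{4} = 3 + \frac{2 y \left(\frac{14}{5} + y\right)}{4} = 3 + \frac{y \left(\frac{14}{5} + y\right)}{2}$)
$v{\left(-192 \right)} - \left(\left(-62\right) \left(-6\right) - 18\right) = \left(3 + \frac{\left(-192\right)^{2}}{2} + \frac{7}{5} \left(-192\right)\right) - \left(\left(-62\right) \left(-6\right) - 18\right) = \left(3 + \frac{1}{2} \cdot 36864 - \frac{1344}{5}\right) - \left(372 - 18\right) = \left(3 + 18432 - \frac{1344}{5}\right) - 354 = \frac{90831}{5} - 354 = \frac{89061}{5}$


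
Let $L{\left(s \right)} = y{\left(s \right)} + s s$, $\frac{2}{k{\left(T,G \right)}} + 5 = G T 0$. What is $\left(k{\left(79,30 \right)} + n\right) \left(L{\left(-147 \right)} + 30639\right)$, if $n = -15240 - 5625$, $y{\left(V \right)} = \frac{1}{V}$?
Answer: $- \frac{160255765757}{147} \approx -1.0902 \cdot 10^{9}$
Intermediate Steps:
$k{\left(T,G \right)} = - \frac{2}{5}$ ($k{\left(T,G \right)} = \frac{2}{-5 + G T 0} = \frac{2}{-5 + 0} = \frac{2}{-5} = 2 \left(- \frac{1}{5}\right) = - \frac{2}{5}$)
$L{\left(s \right)} = \frac{1}{s} + s^{2}$ ($L{\left(s \right)} = \frac{1}{s} + s s = \frac{1}{s} + s^{2}$)
$n = -20865$
$\left(k{\left(79,30 \right)} + n\right) \left(L{\left(-147 \right)} + 30639\right) = \left(- \frac{2}{5} - 20865\right) \left(\frac{1 + \left(-147\right)^{3}}{-147} + 30639\right) = - \frac{104327 \left(- \frac{1 - 3176523}{147} + 30639\right)}{5} = - \frac{104327 \left(\left(- \frac{1}{147}\right) \left(-3176522\right) + 30639\right)}{5} = - \frac{104327 \left(\frac{3176522}{147} + 30639\right)}{5} = \left(- \frac{104327}{5}\right) \frac{7680455}{147} = - \frac{160255765757}{147}$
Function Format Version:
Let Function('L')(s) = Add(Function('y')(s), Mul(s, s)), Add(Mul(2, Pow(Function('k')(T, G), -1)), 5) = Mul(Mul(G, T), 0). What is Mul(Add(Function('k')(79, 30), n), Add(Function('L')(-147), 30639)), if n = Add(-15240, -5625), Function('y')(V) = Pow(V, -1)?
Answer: Rational(-160255765757, 147) ≈ -1.0902e+9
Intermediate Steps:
Function('k')(T, G) = Rational(-2, 5) (Function('k')(T, G) = Mul(2, Pow(Add(-5, Mul(Mul(G, T), 0)), -1)) = Mul(2, Pow(Add(-5, 0), -1)) = Mul(2, Pow(-5, -1)) = Mul(2, Rational(-1, 5)) = Rational(-2, 5))
Function('L')(s) = Add(Pow(s, -1), Pow(s, 2)) (Function('L')(s) = Add(Pow(s, -1), Mul(s, s)) = Add(Pow(s, -1), Pow(s, 2)))
n = -20865
Mul(Add(Function('k')(79, 30), n), Add(Function('L')(-147), 30639)) = Mul(Add(Rational(-2, 5), -20865), Add(Mul(Pow(-147, -1), Add(1, Pow(-147, 3))), 30639)) = Mul(Rational(-104327, 5), Add(Mul(Rational(-1, 147), Add(1, -3176523)), 30639)) = Mul(Rational(-104327, 5), Add(Mul(Rational(-1, 147), -3176522), 30639)) = Mul(Rational(-104327, 5), Add(Rational(3176522, 147), 30639)) = Mul(Rational(-104327, 5), Rational(7680455, 147)) = Rational(-160255765757, 147)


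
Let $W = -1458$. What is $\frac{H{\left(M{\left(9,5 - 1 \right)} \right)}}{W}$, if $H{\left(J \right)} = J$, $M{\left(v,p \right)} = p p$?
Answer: $- \frac{8}{729} \approx -0.010974$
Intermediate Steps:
$M{\left(v,p \right)} = p^{2}$
$\frac{H{\left(M{\left(9,5 - 1 \right)} \right)}}{W} = \frac{\left(5 - 1\right)^{2}}{-1458} = \left(5 - 1\right)^{2} \left(- \frac{1}{1458}\right) = 4^{2} \left(- \frac{1}{1458}\right) = 16 \left(- \frac{1}{1458}\right) = - \frac{8}{729}$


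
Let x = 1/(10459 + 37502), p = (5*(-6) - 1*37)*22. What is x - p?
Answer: 70694515/47961 ≈ 1474.0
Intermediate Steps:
p = -1474 (p = (-30 - 37)*22 = -67*22 = -1474)
x = 1/47961 ≈ 2.0850e-5
x - p = 1/47961 - 1*(-1474) = 1/47961 + 1474 = 70694515/47961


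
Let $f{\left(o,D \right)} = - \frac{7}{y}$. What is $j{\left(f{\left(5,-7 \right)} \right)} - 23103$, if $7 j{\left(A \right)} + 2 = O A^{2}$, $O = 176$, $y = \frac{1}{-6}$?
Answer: $\frac{148741}{7} \approx 21249.0$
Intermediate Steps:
$y = - \frac{1}{6} \approx -0.16667$
$f{\left(o,D \right)} = 42$ ($f{\left(o,D \right)} = - \frac{7}{- \frac{1}{6}} = \left(-7\right) \left(-6\right) = 42$)
$j{\left(A \right)} = - \frac{2}{7} + \frac{176 A^{2}}{7}$
$j{\left(f{\left(5,-7 \right)} \right)} - 23103 = \left(- \frac{2}{7} + \frac{176 \cdot 42^{2}}{7}\right) - 23103 = \left(- \frac{2}{7} + \frac{176}{7} \cdot 1764\right) - 23103 = \left(- \frac{2}{7} + 44352\right) - 23103 = \frac{310462}{7} - 23103 = \frac{148741}{7}$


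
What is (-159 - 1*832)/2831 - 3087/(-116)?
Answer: 8624341/328396 ≈ 26.262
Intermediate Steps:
(-159 - 1*832)/2831 - 3087/(-116) = (-159 - 832)*(1/2831) - 3087*(-1/116) = -991*1/2831 + 3087/116 = -991/2831 + 3087/116 = 8624341/328396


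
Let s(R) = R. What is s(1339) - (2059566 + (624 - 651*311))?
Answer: -1856390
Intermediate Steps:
s(1339) - (2059566 + (624 - 651*311)) = 1339 - (2059566 + (624 - 651*311)) = 1339 - (2059566 + (624 - 202461)) = 1339 - (2059566 - 201837) = 1339 - 1*1857729 = 1339 - 1857729 = -1856390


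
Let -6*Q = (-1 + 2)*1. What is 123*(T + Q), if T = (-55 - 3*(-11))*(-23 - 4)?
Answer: 146083/2 ≈ 73042.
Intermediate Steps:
Q = -1/6 (Q = -(-1 + 2)/6 = -1/6 ≈ -0.16667)
T = 594 (T = (-55 + 33)*(-27) = -22*(-27) = 594)
123*(T + Q) = 123*(594 - 1/6) = 123*(3563/6) = 146083/2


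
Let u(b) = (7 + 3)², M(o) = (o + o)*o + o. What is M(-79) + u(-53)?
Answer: 12503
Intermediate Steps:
M(o) = o + 2*o² (M(o) = (2*o)*o + o = 2*o² + o = o + 2*o²)
u(b) = 100 (u(b) = 10² = 100)
M(-79) + u(-53) = -79*(1 + 2*(-79)) + 100 = -79*(1 - 158) + 100 = -79*(-157) + 100 = 12403 + 100 = 12503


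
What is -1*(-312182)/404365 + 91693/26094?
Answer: 3478732081/811653870 ≈ 4.2860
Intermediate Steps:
-1*(-312182)/404365 + 91693/26094 = 312182*(1/404365) + 91693*(1/26094) = 24014/31105 + 91693/26094 = 3478732081/811653870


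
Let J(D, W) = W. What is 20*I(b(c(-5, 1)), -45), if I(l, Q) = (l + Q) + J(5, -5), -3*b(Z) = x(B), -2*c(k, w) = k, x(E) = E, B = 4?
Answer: -3080/3 ≈ -1026.7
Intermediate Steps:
c(k, w) = -k/2
b(Z) = -4/3 (b(Z) = -⅓*4 = -4/3)
I(l, Q) = -5 + Q + l (I(l, Q) = (l + Q) - 5 = (Q + l) - 5 = -5 + Q + l)
20*I(b(c(-5, 1)), -45) = 20*(-5 - 45 - 4/3) = 20*(-154/3) = -3080/3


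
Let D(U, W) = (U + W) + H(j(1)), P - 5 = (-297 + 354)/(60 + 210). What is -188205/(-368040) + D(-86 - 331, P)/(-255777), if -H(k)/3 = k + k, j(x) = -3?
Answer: 144850321043/282408501240 ≈ 0.51291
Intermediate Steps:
H(k) = -6*k (H(k) = -3*(k + k) = -6*k)
P = 469/90 (P = 5 + (-297 + 354)/(60 + 210) = 5 + 57/270 = 5 + 57*(1/270) = 5 + 19/90 = 469/90 ≈ 5.2111)
D(U, W) = 18 + U + W (D(U, W) = (U + W) - 6*(-3) = (U + W) + 18 = 18 + U + W)
-188205/(-368040) + D(-86 - 331, P)/(-255777) = -188205/(-368040) + (18 + (-86 - 331) + 469/90)/(-255777) = -188205*(-1/368040) + (18 - 417 + 469/90)*(-1/255777) = 12547/24536 - 35441/90*(-1/255777) = 12547/24536 + 35441/23019930 = 144850321043/282408501240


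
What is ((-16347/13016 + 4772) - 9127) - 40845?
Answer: -588339547/13016 ≈ -45201.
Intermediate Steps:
((-16347/13016 + 4772) - 9127) - 40845 = (62096005/13016 - 9127) - 40845 = -56701027/13016 - 40845 = -588339547/13016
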